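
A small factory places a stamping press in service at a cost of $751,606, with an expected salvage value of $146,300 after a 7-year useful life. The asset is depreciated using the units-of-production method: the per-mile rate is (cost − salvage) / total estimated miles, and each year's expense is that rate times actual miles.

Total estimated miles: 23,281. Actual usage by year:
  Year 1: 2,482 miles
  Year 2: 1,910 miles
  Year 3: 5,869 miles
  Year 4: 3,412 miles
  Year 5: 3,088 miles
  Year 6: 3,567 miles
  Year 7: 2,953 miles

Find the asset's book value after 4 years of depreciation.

Depreciable base = $751,606 − $146,300 = $605,306.
Rate = $605,306 / 23,281 miles = $26 per mile.
Year 1: 2,482 × $26 = $64,532. Book value $687,074.
Year 2: 1,910 × $26 = $49,660. Book value $637,414.
Year 3: 5,869 × $26 = $152,594. Book value $484,820.
Year 4: 3,412 × $26 = $88,712. Book value $396,108.

$396,108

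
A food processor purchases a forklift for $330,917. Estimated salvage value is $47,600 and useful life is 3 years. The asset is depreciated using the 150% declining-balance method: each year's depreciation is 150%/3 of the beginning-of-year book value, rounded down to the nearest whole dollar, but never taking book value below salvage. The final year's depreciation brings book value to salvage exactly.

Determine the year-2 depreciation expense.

Depreciable base = $330,917 − $47,600 = $283,317.
Year 1: ⌊$330,917 × 150%/3⌋ = $165,458. Book value $165,459.
Year 2: ⌊$165,459 × 150%/3⌋ = $82,729. Book value $82,730.

$82,729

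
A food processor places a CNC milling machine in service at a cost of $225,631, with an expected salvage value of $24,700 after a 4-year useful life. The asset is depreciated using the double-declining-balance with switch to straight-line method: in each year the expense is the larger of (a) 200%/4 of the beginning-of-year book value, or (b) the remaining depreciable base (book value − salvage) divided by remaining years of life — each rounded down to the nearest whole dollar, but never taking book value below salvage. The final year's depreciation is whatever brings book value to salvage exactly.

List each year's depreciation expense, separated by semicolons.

$112,815; $56,408; $28,204; $3,504

Depreciable base = $225,631 − $24,700 = $200,931.
Year 1: DB = ⌊$225,631 × 200%/4⌋ = $112,815; SL = ⌊$200,931/4⌋ = $50,232 → take DB $112,815. Book value $112,816.
Year 2: DB = ⌊$112,816 × 200%/4⌋ = $56,408; SL = ⌊$88,116/3⌋ = $29,372 → take DB $56,408. Book value $56,408.
Year 3: DB = ⌊$56,408 × 200%/4⌋ = $28,204; SL = ⌊$31,708/2⌋ = $15,854 → take DB $28,204. Book value $28,204.
Year 4 (final): $28,204 − $24,700 = $3,504. Book value $24,700.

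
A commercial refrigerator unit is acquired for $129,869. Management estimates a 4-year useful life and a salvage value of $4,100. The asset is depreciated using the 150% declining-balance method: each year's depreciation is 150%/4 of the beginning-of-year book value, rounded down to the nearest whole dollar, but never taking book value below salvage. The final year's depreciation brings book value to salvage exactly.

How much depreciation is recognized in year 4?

$27,607

Depreciable base = $129,869 − $4,100 = $125,769.
Year 1: ⌊$129,869 × 150%/4⌋ = $48,700. Book value $81,169.
Year 2: ⌊$81,169 × 150%/4⌋ = $30,438. Book value $50,731.
Year 3: ⌊$50,731 × 150%/4⌋ = $19,024. Book value $31,707.
Year 4 (final): $31,707 − $4,100 = $27,607. Book value $4,100.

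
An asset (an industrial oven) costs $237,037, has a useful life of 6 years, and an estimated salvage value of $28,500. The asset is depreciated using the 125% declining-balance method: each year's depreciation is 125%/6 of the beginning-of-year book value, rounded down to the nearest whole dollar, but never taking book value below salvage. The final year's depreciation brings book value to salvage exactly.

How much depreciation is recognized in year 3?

Depreciable base = $237,037 − $28,500 = $208,537.
Year 1: ⌊$237,037 × 125%/6⌋ = $49,382. Book value $187,655.
Year 2: ⌊$187,655 × 125%/6⌋ = $39,094. Book value $148,561.
Year 3: ⌊$148,561 × 125%/6⌋ = $30,950. Book value $117,611.

$30,950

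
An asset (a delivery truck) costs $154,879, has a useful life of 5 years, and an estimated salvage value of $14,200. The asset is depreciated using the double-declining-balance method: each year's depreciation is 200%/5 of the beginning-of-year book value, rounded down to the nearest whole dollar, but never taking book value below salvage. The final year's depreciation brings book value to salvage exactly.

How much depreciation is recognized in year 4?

$13,382

Depreciable base = $154,879 − $14,200 = $140,679.
Year 1: ⌊$154,879 × 200%/5⌋ = $61,951. Book value $92,928.
Year 2: ⌊$92,928 × 200%/5⌋ = $37,171. Book value $55,757.
Year 3: ⌊$55,757 × 200%/5⌋ = $22,302. Book value $33,455.
Year 4: ⌊$33,455 × 200%/5⌋ = $13,382. Book value $20,073.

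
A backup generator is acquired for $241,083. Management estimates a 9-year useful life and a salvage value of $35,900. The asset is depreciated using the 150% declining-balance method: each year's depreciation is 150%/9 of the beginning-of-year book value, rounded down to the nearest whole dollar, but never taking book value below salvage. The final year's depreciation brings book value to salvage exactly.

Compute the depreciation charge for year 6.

Depreciable base = $241,083 − $35,900 = $205,183.
Year 1: ⌊$241,083 × 150%/9⌋ = $40,180. Book value $200,903.
Year 2: ⌊$200,903 × 150%/9⌋ = $33,483. Book value $167,420.
Year 3: ⌊$167,420 × 150%/9⌋ = $27,903. Book value $139,517.
Year 4: ⌊$139,517 × 150%/9⌋ = $23,252. Book value $116,265.
Year 5: ⌊$116,265 × 150%/9⌋ = $19,377. Book value $96,888.
Year 6: ⌊$96,888 × 150%/9⌋ = $16,148. Book value $80,740.

$16,148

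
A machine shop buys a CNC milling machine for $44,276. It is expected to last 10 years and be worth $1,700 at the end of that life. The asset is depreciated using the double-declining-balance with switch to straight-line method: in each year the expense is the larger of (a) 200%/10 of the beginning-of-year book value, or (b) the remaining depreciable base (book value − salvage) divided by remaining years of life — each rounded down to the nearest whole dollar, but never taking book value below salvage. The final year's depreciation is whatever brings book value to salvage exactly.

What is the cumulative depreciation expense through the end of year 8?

Depreciable base = $44,276 − $1,700 = $42,576.
Year 1: DB = ⌊$44,276 × 200%/10⌋ = $8,855; SL = ⌊$42,576/10⌋ = $4,257 → take DB $8,855. Book value $35,421.
Year 2: DB = ⌊$35,421 × 200%/10⌋ = $7,084; SL = ⌊$33,721/9⌋ = $3,746 → take DB $7,084. Book value $28,337.
Year 3: DB = ⌊$28,337 × 200%/10⌋ = $5,667; SL = ⌊$26,637/8⌋ = $3,329 → take DB $5,667. Book value $22,670.
Year 4: DB = ⌊$22,670 × 200%/10⌋ = $4,534; SL = ⌊$20,970/7⌋ = $2,995 → take DB $4,534. Book value $18,136.
Year 5: DB = ⌊$18,136 × 200%/10⌋ = $3,627; SL = ⌊$16,436/6⌋ = $2,739 → take DB $3,627. Book value $14,509.
Year 6: DB = ⌊$14,509 × 200%/10⌋ = $2,901; SL = ⌊$12,809/5⌋ = $2,561 → take DB $2,901. Book value $11,608.
Year 7: DB = ⌊$11,608 × 200%/10⌋ = $2,321; SL = ⌊$9,908/4⌋ = $2,477 → take SL $2,477. Book value $9,131.
Year 8: DB = ⌊$9,131 × 200%/10⌋ = $1,826; SL = ⌊$7,431/3⌋ = $2,477 → take SL $2,477. Book value $6,654.
Accumulated through year 8 = $44,276 − $6,654 = $37,622.

$37,622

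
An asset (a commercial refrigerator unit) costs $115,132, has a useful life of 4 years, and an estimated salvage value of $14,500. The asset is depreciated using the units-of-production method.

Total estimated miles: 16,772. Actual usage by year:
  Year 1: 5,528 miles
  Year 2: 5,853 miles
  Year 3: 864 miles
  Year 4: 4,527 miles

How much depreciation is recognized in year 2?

$35,118

Depreciable base = $115,132 − $14,500 = $100,632.
Rate = $100,632 / 16,772 miles = $6 per mile.
Year 1: 5,528 × $6 = $33,168. Book value $81,964.
Year 2: 5,853 × $6 = $35,118. Book value $46,846.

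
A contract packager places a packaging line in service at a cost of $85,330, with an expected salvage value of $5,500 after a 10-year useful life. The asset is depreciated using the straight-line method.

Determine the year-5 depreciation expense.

Depreciable base = $85,330 − $5,500 = $79,830.
Annual expense = $79,830 / 10 = $7,983.

$7,983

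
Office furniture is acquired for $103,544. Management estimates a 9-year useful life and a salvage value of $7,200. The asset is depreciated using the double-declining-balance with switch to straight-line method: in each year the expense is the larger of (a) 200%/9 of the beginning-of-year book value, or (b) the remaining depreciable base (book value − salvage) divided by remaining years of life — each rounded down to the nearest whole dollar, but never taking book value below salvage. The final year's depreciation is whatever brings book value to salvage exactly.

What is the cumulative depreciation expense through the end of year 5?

Depreciable base = $103,544 − $7,200 = $96,344.
Year 1: DB = ⌊$103,544 × 200%/9⌋ = $23,009; SL = ⌊$96,344/9⌋ = $10,704 → take DB $23,009. Book value $80,535.
Year 2: DB = ⌊$80,535 × 200%/9⌋ = $17,896; SL = ⌊$73,335/8⌋ = $9,166 → take DB $17,896. Book value $62,639.
Year 3: DB = ⌊$62,639 × 200%/9⌋ = $13,919; SL = ⌊$55,439/7⌋ = $7,919 → take DB $13,919. Book value $48,720.
Year 4: DB = ⌊$48,720 × 200%/9⌋ = $10,826; SL = ⌊$41,520/6⌋ = $6,920 → take DB $10,826. Book value $37,894.
Year 5: DB = ⌊$37,894 × 200%/9⌋ = $8,420; SL = ⌊$30,694/5⌋ = $6,138 → take DB $8,420. Book value $29,474.
Accumulated through year 5 = $103,544 − $29,474 = $74,070.

$74,070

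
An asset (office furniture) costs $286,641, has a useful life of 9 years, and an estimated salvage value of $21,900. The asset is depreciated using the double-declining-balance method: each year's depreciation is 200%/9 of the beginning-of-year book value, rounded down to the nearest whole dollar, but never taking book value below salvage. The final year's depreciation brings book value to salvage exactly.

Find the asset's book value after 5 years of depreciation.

$81,588

Depreciable base = $286,641 − $21,900 = $264,741.
Year 1: ⌊$286,641 × 200%/9⌋ = $63,698. Book value $222,943.
Year 2: ⌊$222,943 × 200%/9⌋ = $49,542. Book value $173,401.
Year 3: ⌊$173,401 × 200%/9⌋ = $38,533. Book value $134,868.
Year 4: ⌊$134,868 × 200%/9⌋ = $29,970. Book value $104,898.
Year 5: ⌊$104,898 × 200%/9⌋ = $23,310. Book value $81,588.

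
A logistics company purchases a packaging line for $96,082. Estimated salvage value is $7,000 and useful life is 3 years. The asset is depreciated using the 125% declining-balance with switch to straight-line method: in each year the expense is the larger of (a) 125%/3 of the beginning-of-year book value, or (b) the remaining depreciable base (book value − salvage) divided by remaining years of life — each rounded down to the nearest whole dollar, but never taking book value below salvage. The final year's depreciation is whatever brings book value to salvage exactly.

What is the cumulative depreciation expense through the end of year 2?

Depreciable base = $96,082 − $7,000 = $89,082.
Year 1: DB = ⌊$96,082 × 125%/3⌋ = $40,034; SL = ⌊$89,082/3⌋ = $29,694 → take DB $40,034. Book value $56,048.
Year 2: DB = ⌊$56,048 × 125%/3⌋ = $23,353; SL = ⌊$49,048/2⌋ = $24,524 → take SL $24,524. Book value $31,524.
Accumulated through year 2 = $96,082 − $31,524 = $64,558.

$64,558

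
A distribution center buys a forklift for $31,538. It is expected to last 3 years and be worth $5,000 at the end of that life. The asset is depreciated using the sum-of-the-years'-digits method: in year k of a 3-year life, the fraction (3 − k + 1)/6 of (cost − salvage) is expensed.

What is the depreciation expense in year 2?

Depreciable base = $31,538 − $5,000 = $26,538.
Sum of the years' digits = 3+2+1 = 6.
Year 1: $26,538 × 3/6 = $13,269. Book value $18,269.
Year 2: $26,538 × 2/6 = $8,846. Book value $9,423.

$8,846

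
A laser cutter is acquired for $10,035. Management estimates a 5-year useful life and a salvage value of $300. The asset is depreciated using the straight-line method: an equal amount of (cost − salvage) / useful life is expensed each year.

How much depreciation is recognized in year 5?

Depreciable base = $10,035 − $300 = $9,735.
Annual expense = $9,735 / 5 = $1,947.

$1,947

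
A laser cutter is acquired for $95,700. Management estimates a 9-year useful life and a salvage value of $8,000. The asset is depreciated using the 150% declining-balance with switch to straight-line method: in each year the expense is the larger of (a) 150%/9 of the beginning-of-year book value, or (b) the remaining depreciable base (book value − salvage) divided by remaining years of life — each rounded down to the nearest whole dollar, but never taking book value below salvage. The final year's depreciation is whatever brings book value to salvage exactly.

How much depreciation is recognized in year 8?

Depreciable base = $95,700 − $8,000 = $87,700.
Year 1: DB = ⌊$95,700 × 150%/9⌋ = $15,950; SL = ⌊$87,700/9⌋ = $9,744 → take DB $15,950. Book value $79,750.
Year 2: DB = ⌊$79,750 × 150%/9⌋ = $13,291; SL = ⌊$71,750/8⌋ = $8,968 → take DB $13,291. Book value $66,459.
Year 3: DB = ⌊$66,459 × 150%/9⌋ = $11,076; SL = ⌊$58,459/7⌋ = $8,351 → take DB $11,076. Book value $55,383.
Year 4: DB = ⌊$55,383 × 150%/9⌋ = $9,230; SL = ⌊$47,383/6⌋ = $7,897 → take DB $9,230. Book value $46,153.
Year 5: DB = ⌊$46,153 × 150%/9⌋ = $7,692; SL = ⌊$38,153/5⌋ = $7,630 → take DB $7,692. Book value $38,461.
Year 6: DB = ⌊$38,461 × 150%/9⌋ = $6,410; SL = ⌊$30,461/4⌋ = $7,615 → take SL $7,615. Book value $30,846.
Year 7: DB = ⌊$30,846 × 150%/9⌋ = $5,141; SL = ⌊$22,846/3⌋ = $7,615 → take SL $7,615. Book value $23,231.
Year 8: DB = ⌊$23,231 × 150%/9⌋ = $3,871; SL = ⌊$15,231/2⌋ = $7,615 → take SL $7,615. Book value $15,616.

$7,615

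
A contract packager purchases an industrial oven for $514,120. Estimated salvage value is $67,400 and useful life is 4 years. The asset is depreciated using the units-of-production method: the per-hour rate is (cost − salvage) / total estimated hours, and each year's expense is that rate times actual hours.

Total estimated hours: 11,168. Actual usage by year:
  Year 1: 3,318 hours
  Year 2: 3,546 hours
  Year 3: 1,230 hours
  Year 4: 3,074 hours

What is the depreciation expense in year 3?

Depreciable base = $514,120 − $67,400 = $446,720.
Rate = $446,720 / 11,168 hours = $40 per hour.
Year 1: 3,318 × $40 = $132,720. Book value $381,400.
Year 2: 3,546 × $40 = $141,840. Book value $239,560.
Year 3: 1,230 × $40 = $49,200. Book value $190,360.

$49,200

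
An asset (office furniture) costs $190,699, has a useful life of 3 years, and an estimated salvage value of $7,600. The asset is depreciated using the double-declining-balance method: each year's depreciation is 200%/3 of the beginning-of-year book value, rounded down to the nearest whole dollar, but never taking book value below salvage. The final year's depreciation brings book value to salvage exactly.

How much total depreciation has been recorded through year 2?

Depreciable base = $190,699 − $7,600 = $183,099.
Year 1: ⌊$190,699 × 200%/3⌋ = $127,132. Book value $63,567.
Year 2: ⌊$63,567 × 200%/3⌋ = $42,378. Book value $21,189.
Accumulated through year 2 = $190,699 − $21,189 = $169,510.

$169,510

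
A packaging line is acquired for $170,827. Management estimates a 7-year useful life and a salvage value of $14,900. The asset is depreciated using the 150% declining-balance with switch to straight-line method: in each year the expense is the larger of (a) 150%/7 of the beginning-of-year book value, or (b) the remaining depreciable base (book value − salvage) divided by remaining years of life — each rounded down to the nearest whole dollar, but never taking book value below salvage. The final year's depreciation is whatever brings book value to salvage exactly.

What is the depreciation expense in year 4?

$17,756

Depreciable base = $170,827 − $14,900 = $155,927.
Year 1: DB = ⌊$170,827 × 150%/7⌋ = $36,605; SL = ⌊$155,927/7⌋ = $22,275 → take DB $36,605. Book value $134,222.
Year 2: DB = ⌊$134,222 × 150%/7⌋ = $28,761; SL = ⌊$119,322/6⌋ = $19,887 → take DB $28,761. Book value $105,461.
Year 3: DB = ⌊$105,461 × 150%/7⌋ = $22,598; SL = ⌊$90,561/5⌋ = $18,112 → take DB $22,598. Book value $82,863.
Year 4: DB = ⌊$82,863 × 150%/7⌋ = $17,756; SL = ⌊$67,963/4⌋ = $16,990 → take DB $17,756. Book value $65,107.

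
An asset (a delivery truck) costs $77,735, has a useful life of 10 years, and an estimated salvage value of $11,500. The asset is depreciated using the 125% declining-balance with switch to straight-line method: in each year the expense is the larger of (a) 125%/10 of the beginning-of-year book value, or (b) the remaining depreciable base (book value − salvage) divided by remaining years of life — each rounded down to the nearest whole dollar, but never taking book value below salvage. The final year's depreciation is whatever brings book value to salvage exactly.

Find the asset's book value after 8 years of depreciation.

$22,850

Depreciable base = $77,735 − $11,500 = $66,235.
Year 1: DB = ⌊$77,735 × 125%/10⌋ = $9,716; SL = ⌊$66,235/10⌋ = $6,623 → take DB $9,716. Book value $68,019.
Year 2: DB = ⌊$68,019 × 125%/10⌋ = $8,502; SL = ⌊$56,519/9⌋ = $6,279 → take DB $8,502. Book value $59,517.
Year 3: DB = ⌊$59,517 × 125%/10⌋ = $7,439; SL = ⌊$48,017/8⌋ = $6,002 → take DB $7,439. Book value $52,078.
Year 4: DB = ⌊$52,078 × 125%/10⌋ = $6,509; SL = ⌊$40,578/7⌋ = $5,796 → take DB $6,509. Book value $45,569.
Year 5: DB = ⌊$45,569 × 125%/10⌋ = $5,696; SL = ⌊$34,069/6⌋ = $5,678 → take DB $5,696. Book value $39,873.
Year 6: DB = ⌊$39,873 × 125%/10⌋ = $4,984; SL = ⌊$28,373/5⌋ = $5,674 → take SL $5,674. Book value $34,199.
Year 7: DB = ⌊$34,199 × 125%/10⌋ = $4,274; SL = ⌊$22,699/4⌋ = $5,674 → take SL $5,674. Book value $28,525.
Year 8: DB = ⌊$28,525 × 125%/10⌋ = $3,565; SL = ⌊$17,025/3⌋ = $5,675 → take SL $5,675. Book value $22,850.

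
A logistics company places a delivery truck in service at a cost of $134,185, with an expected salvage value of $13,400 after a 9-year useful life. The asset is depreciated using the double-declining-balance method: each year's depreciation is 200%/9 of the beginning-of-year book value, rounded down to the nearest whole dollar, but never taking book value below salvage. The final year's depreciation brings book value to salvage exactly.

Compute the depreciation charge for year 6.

$8,487

Depreciable base = $134,185 − $13,400 = $120,785.
Year 1: ⌊$134,185 × 200%/9⌋ = $29,818. Book value $104,367.
Year 2: ⌊$104,367 × 200%/9⌋ = $23,192. Book value $81,175.
Year 3: ⌊$81,175 × 200%/9⌋ = $18,038. Book value $63,137.
Year 4: ⌊$63,137 × 200%/9⌋ = $14,030. Book value $49,107.
Year 5: ⌊$49,107 × 200%/9⌋ = $10,912. Book value $38,195.
Year 6: ⌊$38,195 × 200%/9⌋ = $8,487. Book value $29,708.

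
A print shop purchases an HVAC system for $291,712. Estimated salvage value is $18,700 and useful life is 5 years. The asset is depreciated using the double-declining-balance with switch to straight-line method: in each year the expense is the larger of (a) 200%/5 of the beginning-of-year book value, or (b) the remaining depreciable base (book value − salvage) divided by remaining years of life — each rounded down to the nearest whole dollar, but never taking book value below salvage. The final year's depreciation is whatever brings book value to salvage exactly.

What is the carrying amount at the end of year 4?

$37,807

Depreciable base = $291,712 − $18,700 = $273,012.
Year 1: DB = ⌊$291,712 × 200%/5⌋ = $116,684; SL = ⌊$273,012/5⌋ = $54,602 → take DB $116,684. Book value $175,028.
Year 2: DB = ⌊$175,028 × 200%/5⌋ = $70,011; SL = ⌊$156,328/4⌋ = $39,082 → take DB $70,011. Book value $105,017.
Year 3: DB = ⌊$105,017 × 200%/5⌋ = $42,006; SL = ⌊$86,317/3⌋ = $28,772 → take DB $42,006. Book value $63,011.
Year 4: DB = ⌊$63,011 × 200%/5⌋ = $25,204; SL = ⌊$44,311/2⌋ = $22,155 → take DB $25,204. Book value $37,807.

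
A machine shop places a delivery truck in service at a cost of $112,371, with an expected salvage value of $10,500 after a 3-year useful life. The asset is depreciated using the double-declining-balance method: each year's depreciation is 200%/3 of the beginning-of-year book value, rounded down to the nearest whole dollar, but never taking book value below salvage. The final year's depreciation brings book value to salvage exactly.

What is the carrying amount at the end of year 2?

$12,486

Depreciable base = $112,371 − $10,500 = $101,871.
Year 1: ⌊$112,371 × 200%/3⌋ = $74,914. Book value $37,457.
Year 2: ⌊$37,457 × 200%/3⌋ = $24,971. Book value $12,486.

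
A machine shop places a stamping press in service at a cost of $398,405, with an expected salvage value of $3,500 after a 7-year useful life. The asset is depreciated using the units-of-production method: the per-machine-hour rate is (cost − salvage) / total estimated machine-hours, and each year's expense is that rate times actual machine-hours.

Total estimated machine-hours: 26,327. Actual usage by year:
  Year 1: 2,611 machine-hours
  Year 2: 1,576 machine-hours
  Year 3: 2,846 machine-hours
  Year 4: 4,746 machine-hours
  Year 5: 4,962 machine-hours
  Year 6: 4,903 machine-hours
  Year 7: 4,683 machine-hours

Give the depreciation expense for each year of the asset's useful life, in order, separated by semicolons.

Depreciable base = $398,405 − $3,500 = $394,905.
Rate = $394,905 / 26,327 machine-hours = $15 per machine-hour.
Year 1: 2,611 × $15 = $39,165. Book value $359,240.
Year 2: 1,576 × $15 = $23,640. Book value $335,600.
Year 3: 2,846 × $15 = $42,690. Book value $292,910.
Year 4: 4,746 × $15 = $71,190. Book value $221,720.
Year 5: 4,962 × $15 = $74,430. Book value $147,290.
Year 6: 4,903 × $15 = $73,545. Book value $73,745.
Year 7: 4,683 × $15 = $70,245. Book value $3,500.

$39,165; $23,640; $42,690; $71,190; $74,430; $73,545; $70,245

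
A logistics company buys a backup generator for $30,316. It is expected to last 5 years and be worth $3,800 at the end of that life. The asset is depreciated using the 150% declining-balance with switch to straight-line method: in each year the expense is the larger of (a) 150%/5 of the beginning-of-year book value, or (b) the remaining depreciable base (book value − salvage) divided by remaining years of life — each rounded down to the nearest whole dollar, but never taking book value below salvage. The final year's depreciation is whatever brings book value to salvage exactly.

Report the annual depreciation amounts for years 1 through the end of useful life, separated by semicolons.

Depreciable base = $30,316 − $3,800 = $26,516.
Year 1: DB = ⌊$30,316 × 150%/5⌋ = $9,094; SL = ⌊$26,516/5⌋ = $5,303 → take DB $9,094. Book value $21,222.
Year 2: DB = ⌊$21,222 × 150%/5⌋ = $6,366; SL = ⌊$17,422/4⌋ = $4,355 → take DB $6,366. Book value $14,856.
Year 3: DB = ⌊$14,856 × 150%/5⌋ = $4,456; SL = ⌊$11,056/3⌋ = $3,685 → take DB $4,456. Book value $10,400.
Year 4: DB = ⌊$10,400 × 150%/5⌋ = $3,120; SL = ⌊$6,600/2⌋ = $3,300 → take SL $3,300. Book value $7,100.
Year 5 (final): $7,100 − $3,800 = $3,300. Book value $3,800.

$9,094; $6,366; $4,456; $3,300; $3,300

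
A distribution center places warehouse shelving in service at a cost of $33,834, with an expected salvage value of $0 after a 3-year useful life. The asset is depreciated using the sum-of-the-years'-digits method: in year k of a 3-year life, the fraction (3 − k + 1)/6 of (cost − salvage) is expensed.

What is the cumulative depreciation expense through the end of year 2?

Depreciable base = $33,834 − $0 = $33,834.
Sum of the years' digits = 3+2+1 = 6.
Year 1: $33,834 × 3/6 = $16,917. Book value $16,917.
Year 2: $33,834 × 2/6 = $11,278. Book value $5,639.
Accumulated through year 2 = $33,834 − $5,639 = $28,195.

$28,195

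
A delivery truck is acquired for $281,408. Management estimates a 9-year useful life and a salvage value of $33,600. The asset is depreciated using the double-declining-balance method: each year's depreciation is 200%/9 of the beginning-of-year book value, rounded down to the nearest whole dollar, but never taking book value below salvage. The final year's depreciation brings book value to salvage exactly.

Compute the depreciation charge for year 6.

Depreciable base = $281,408 − $33,600 = $247,808.
Year 1: ⌊$281,408 × 200%/9⌋ = $62,535. Book value $218,873.
Year 2: ⌊$218,873 × 200%/9⌋ = $48,638. Book value $170,235.
Year 3: ⌊$170,235 × 200%/9⌋ = $37,830. Book value $132,405.
Year 4: ⌊$132,405 × 200%/9⌋ = $29,423. Book value $102,982.
Year 5: ⌊$102,982 × 200%/9⌋ = $22,884. Book value $80,098.
Year 6: ⌊$80,098 × 200%/9⌋ = $17,799. Book value $62,299.

$17,799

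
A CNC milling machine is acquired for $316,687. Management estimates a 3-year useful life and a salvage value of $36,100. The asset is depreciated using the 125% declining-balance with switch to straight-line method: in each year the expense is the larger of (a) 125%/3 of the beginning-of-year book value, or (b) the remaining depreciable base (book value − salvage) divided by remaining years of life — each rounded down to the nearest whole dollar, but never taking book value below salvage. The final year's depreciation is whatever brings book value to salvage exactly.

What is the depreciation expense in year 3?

$71,663

Depreciable base = $316,687 − $36,100 = $280,587.
Year 1: DB = ⌊$316,687 × 125%/3⌋ = $131,952; SL = ⌊$280,587/3⌋ = $93,529 → take DB $131,952. Book value $184,735.
Year 2: DB = ⌊$184,735 × 125%/3⌋ = $76,972; SL = ⌊$148,635/2⌋ = $74,317 → take DB $76,972. Book value $107,763.
Year 3 (final): $107,763 − $36,100 = $71,663. Book value $36,100.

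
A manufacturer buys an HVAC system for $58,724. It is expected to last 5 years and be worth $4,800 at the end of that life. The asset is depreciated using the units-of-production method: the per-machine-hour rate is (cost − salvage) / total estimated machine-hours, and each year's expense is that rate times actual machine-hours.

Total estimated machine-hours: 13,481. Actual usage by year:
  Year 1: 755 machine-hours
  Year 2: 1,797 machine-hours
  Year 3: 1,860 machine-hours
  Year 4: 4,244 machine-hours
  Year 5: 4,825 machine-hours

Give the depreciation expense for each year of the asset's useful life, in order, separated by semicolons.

$3,020; $7,188; $7,440; $16,976; $19,300

Depreciable base = $58,724 − $4,800 = $53,924.
Rate = $53,924 / 13,481 machine-hours = $4 per machine-hour.
Year 1: 755 × $4 = $3,020. Book value $55,704.
Year 2: 1,797 × $4 = $7,188. Book value $48,516.
Year 3: 1,860 × $4 = $7,440. Book value $41,076.
Year 4: 4,244 × $4 = $16,976. Book value $24,100.
Year 5: 4,825 × $4 = $19,300. Book value $4,800.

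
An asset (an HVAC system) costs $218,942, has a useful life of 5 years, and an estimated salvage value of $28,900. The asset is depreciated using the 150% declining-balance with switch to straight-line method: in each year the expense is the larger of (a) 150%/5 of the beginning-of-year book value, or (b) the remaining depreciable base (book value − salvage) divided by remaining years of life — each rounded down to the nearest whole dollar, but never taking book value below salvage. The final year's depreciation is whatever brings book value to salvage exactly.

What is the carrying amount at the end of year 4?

$51,999

Depreciable base = $218,942 − $28,900 = $190,042.
Year 1: DB = ⌊$218,942 × 150%/5⌋ = $65,682; SL = ⌊$190,042/5⌋ = $38,008 → take DB $65,682. Book value $153,260.
Year 2: DB = ⌊$153,260 × 150%/5⌋ = $45,978; SL = ⌊$124,360/4⌋ = $31,090 → take DB $45,978. Book value $107,282.
Year 3: DB = ⌊$107,282 × 150%/5⌋ = $32,184; SL = ⌊$78,382/3⌋ = $26,127 → take DB $32,184. Book value $75,098.
Year 4: DB = ⌊$75,098 × 150%/5⌋ = $22,529; SL = ⌊$46,198/2⌋ = $23,099 → take SL $23,099. Book value $51,999.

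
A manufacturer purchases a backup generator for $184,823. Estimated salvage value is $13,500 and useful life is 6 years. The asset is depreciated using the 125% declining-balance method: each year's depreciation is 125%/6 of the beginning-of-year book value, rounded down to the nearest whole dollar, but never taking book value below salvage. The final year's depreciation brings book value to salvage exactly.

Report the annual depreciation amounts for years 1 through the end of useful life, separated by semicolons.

$38,504; $30,483; $24,132; $19,105; $15,124; $43,975

Depreciable base = $184,823 − $13,500 = $171,323.
Year 1: ⌊$184,823 × 125%/6⌋ = $38,504. Book value $146,319.
Year 2: ⌊$146,319 × 125%/6⌋ = $30,483. Book value $115,836.
Year 3: ⌊$115,836 × 125%/6⌋ = $24,132. Book value $91,704.
Year 4: ⌊$91,704 × 125%/6⌋ = $19,105. Book value $72,599.
Year 5: ⌊$72,599 × 125%/6⌋ = $15,124. Book value $57,475.
Year 6 (final): $57,475 − $13,500 = $43,975. Book value $13,500.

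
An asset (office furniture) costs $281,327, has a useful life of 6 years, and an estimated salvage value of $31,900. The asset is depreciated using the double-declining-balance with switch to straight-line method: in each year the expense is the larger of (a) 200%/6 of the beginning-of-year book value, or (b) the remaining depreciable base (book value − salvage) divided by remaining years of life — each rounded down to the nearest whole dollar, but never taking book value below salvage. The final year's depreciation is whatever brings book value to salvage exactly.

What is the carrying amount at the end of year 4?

Depreciable base = $281,327 − $31,900 = $249,427.
Year 1: DB = ⌊$281,327 × 200%/6⌋ = $93,775; SL = ⌊$249,427/6⌋ = $41,571 → take DB $93,775. Book value $187,552.
Year 2: DB = ⌊$187,552 × 200%/6⌋ = $62,517; SL = ⌊$155,652/5⌋ = $31,130 → take DB $62,517. Book value $125,035.
Year 3: DB = ⌊$125,035 × 200%/6⌋ = $41,678; SL = ⌊$93,135/4⌋ = $23,283 → take DB $41,678. Book value $83,357.
Year 4: DB = ⌊$83,357 × 200%/6⌋ = $27,785; SL = ⌊$51,457/3⌋ = $17,152 → take DB $27,785. Book value $55,572.

$55,572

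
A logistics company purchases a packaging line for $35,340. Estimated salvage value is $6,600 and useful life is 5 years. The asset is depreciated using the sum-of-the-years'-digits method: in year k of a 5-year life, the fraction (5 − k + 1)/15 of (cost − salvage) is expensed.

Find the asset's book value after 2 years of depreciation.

Depreciable base = $35,340 − $6,600 = $28,740.
Sum of the years' digits = 5+4+3+2+1 = 15.
Year 1: $28,740 × 5/15 = $9,580. Book value $25,760.
Year 2: $28,740 × 4/15 = $7,664. Book value $18,096.

$18,096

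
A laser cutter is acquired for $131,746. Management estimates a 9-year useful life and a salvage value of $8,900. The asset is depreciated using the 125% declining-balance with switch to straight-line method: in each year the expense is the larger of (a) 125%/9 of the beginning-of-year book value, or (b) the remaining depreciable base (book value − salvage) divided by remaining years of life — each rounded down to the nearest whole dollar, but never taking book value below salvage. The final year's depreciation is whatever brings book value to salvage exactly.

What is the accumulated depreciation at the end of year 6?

Depreciable base = $131,746 − $8,900 = $122,846.
Year 1: DB = ⌊$131,746 × 125%/9⌋ = $18,298; SL = ⌊$122,846/9⌋ = $13,649 → take DB $18,298. Book value $113,448.
Year 2: DB = ⌊$113,448 × 125%/9⌋ = $15,756; SL = ⌊$104,548/8⌋ = $13,068 → take DB $15,756. Book value $97,692.
Year 3: DB = ⌊$97,692 × 125%/9⌋ = $13,568; SL = ⌊$88,792/7⌋ = $12,684 → take DB $13,568. Book value $84,124.
Year 4: DB = ⌊$84,124 × 125%/9⌋ = $11,683; SL = ⌊$75,224/6⌋ = $12,537 → take SL $12,537. Book value $71,587.
Year 5: DB = ⌊$71,587 × 125%/9⌋ = $9,942; SL = ⌊$62,687/5⌋ = $12,537 → take SL $12,537. Book value $59,050.
Year 6: DB = ⌊$59,050 × 125%/9⌋ = $8,201; SL = ⌊$50,150/4⌋ = $12,537 → take SL $12,537. Book value $46,513.
Accumulated through year 6 = $131,746 − $46,513 = $85,233.

$85,233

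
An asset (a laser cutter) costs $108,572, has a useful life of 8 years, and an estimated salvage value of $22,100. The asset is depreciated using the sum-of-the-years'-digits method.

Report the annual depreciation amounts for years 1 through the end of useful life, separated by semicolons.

$19,216; $16,814; $14,412; $12,010; $9,608; $7,206; $4,804; $2,402

Depreciable base = $108,572 − $22,100 = $86,472.
Sum of the years' digits = 8+7+6+5+4+3+2+1 = 36.
Year 1: $86,472 × 8/36 = $19,216. Book value $89,356.
Year 2: $86,472 × 7/36 = $16,814. Book value $72,542.
Year 3: $86,472 × 6/36 = $14,412. Book value $58,130.
Year 4: $86,472 × 5/36 = $12,010. Book value $46,120.
Year 5: $86,472 × 4/36 = $9,608. Book value $36,512.
Year 6: $86,472 × 3/36 = $7,206. Book value $29,306.
Year 7: $86,472 × 2/36 = $4,804. Book value $24,502.
Year 8: $86,472 × 1/36 = $2,402. Book value $22,100.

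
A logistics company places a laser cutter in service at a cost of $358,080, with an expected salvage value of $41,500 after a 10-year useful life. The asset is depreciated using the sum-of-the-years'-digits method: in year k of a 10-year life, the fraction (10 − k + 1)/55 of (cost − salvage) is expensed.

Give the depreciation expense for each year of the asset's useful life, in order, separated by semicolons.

Depreciable base = $358,080 − $41,500 = $316,580.
Sum of the years' digits = 10+9+8+7+6+5+4+3+2+1 = 55.
Year 1: $316,580 × 10/55 = $57,560. Book value $300,520.
Year 2: $316,580 × 9/55 = $51,804. Book value $248,716.
Year 3: $316,580 × 8/55 = $46,048. Book value $202,668.
Year 4: $316,580 × 7/55 = $40,292. Book value $162,376.
Year 5: $316,580 × 6/55 = $34,536. Book value $127,840.
Year 6: $316,580 × 5/55 = $28,780. Book value $99,060.
Year 7: $316,580 × 4/55 = $23,024. Book value $76,036.
Year 8: $316,580 × 3/55 = $17,268. Book value $58,768.
Year 9: $316,580 × 2/55 = $11,512. Book value $47,256.
Year 10: $316,580 × 1/55 = $5,756. Book value $41,500.

$57,560; $51,804; $46,048; $40,292; $34,536; $28,780; $23,024; $17,268; $11,512; $5,756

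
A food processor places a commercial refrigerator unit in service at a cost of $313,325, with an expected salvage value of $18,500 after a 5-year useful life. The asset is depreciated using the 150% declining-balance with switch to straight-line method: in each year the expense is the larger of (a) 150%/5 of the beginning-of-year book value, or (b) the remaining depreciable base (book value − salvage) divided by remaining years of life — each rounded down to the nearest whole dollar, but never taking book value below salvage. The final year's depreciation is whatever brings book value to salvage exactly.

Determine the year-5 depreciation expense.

$44,486

Depreciable base = $313,325 − $18,500 = $294,825.
Year 1: DB = ⌊$313,325 × 150%/5⌋ = $93,997; SL = ⌊$294,825/5⌋ = $58,965 → take DB $93,997. Book value $219,328.
Year 2: DB = ⌊$219,328 × 150%/5⌋ = $65,798; SL = ⌊$200,828/4⌋ = $50,207 → take DB $65,798. Book value $153,530.
Year 3: DB = ⌊$153,530 × 150%/5⌋ = $46,059; SL = ⌊$135,030/3⌋ = $45,010 → take DB $46,059. Book value $107,471.
Year 4: DB = ⌊$107,471 × 150%/5⌋ = $32,241; SL = ⌊$88,971/2⌋ = $44,485 → take SL $44,485. Book value $62,986.
Year 5 (final): $62,986 − $18,500 = $44,486. Book value $18,500.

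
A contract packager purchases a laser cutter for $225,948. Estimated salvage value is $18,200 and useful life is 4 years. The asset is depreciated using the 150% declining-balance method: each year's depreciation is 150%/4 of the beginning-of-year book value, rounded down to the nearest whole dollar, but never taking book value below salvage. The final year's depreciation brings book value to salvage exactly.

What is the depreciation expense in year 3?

$33,098

Depreciable base = $225,948 − $18,200 = $207,748.
Year 1: ⌊$225,948 × 150%/4⌋ = $84,730. Book value $141,218.
Year 2: ⌊$141,218 × 150%/4⌋ = $52,956. Book value $88,262.
Year 3: ⌊$88,262 × 150%/4⌋ = $33,098. Book value $55,164.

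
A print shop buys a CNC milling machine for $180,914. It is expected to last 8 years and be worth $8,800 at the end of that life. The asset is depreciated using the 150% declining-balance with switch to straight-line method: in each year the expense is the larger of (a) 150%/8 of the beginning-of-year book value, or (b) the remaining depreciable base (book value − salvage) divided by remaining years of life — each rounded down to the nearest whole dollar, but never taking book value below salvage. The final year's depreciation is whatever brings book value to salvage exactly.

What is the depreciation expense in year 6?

Depreciable base = $180,914 − $8,800 = $172,114.
Year 1: DB = ⌊$180,914 × 150%/8⌋ = $33,921; SL = ⌊$172,114/8⌋ = $21,514 → take DB $33,921. Book value $146,993.
Year 2: DB = ⌊$146,993 × 150%/8⌋ = $27,561; SL = ⌊$138,193/7⌋ = $19,741 → take DB $27,561. Book value $119,432.
Year 3: DB = ⌊$119,432 × 150%/8⌋ = $22,393; SL = ⌊$110,632/6⌋ = $18,438 → take DB $22,393. Book value $97,039.
Year 4: DB = ⌊$97,039 × 150%/8⌋ = $18,194; SL = ⌊$88,239/5⌋ = $17,647 → take DB $18,194. Book value $78,845.
Year 5: DB = ⌊$78,845 × 150%/8⌋ = $14,783; SL = ⌊$70,045/4⌋ = $17,511 → take SL $17,511. Book value $61,334.
Year 6: DB = ⌊$61,334 × 150%/8⌋ = $11,500; SL = ⌊$52,534/3⌋ = $17,511 → take SL $17,511. Book value $43,823.

$17,511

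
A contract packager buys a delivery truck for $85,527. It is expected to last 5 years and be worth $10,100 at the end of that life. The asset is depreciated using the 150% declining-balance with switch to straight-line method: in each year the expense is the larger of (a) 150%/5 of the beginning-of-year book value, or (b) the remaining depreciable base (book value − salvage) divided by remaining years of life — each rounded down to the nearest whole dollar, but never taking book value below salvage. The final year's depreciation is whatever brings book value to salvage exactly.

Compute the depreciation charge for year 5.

$9,619

Depreciable base = $85,527 − $10,100 = $75,427.
Year 1: DB = ⌊$85,527 × 150%/5⌋ = $25,658; SL = ⌊$75,427/5⌋ = $15,085 → take DB $25,658. Book value $59,869.
Year 2: DB = ⌊$59,869 × 150%/5⌋ = $17,960; SL = ⌊$49,769/4⌋ = $12,442 → take DB $17,960. Book value $41,909.
Year 3: DB = ⌊$41,909 × 150%/5⌋ = $12,572; SL = ⌊$31,809/3⌋ = $10,603 → take DB $12,572. Book value $29,337.
Year 4: DB = ⌊$29,337 × 150%/5⌋ = $8,801; SL = ⌊$19,237/2⌋ = $9,618 → take SL $9,618. Book value $19,719.
Year 5 (final): $19,719 − $10,100 = $9,619. Book value $10,100.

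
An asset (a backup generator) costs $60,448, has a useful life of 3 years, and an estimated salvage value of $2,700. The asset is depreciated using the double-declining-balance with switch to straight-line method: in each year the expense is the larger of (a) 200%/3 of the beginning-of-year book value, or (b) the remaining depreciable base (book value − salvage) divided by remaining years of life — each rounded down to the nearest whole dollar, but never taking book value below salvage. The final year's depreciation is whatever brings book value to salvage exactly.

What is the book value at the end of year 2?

$6,717

Depreciable base = $60,448 − $2,700 = $57,748.
Year 1: DB = ⌊$60,448 × 200%/3⌋ = $40,298; SL = ⌊$57,748/3⌋ = $19,249 → take DB $40,298. Book value $20,150.
Year 2: DB = ⌊$20,150 × 200%/3⌋ = $13,433; SL = ⌊$17,450/2⌋ = $8,725 → take DB $13,433. Book value $6,717.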